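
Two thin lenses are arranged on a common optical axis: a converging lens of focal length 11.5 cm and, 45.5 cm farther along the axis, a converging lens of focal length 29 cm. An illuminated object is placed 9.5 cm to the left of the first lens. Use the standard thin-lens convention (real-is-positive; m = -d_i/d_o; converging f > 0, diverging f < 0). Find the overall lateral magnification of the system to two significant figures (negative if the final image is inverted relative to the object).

Lens 1: 1/d_i1 = 1/f_1 - 1/d_o1 = 1/11.5 - 1/9.5 = -0.01831 cm^-1, so d_i1 = -54.625 cm.
m_1 = -(-54.625)/9.5 = 5.7500.
With d_i1 < 0 the first image is virtual and lies on the object side; the object distance for lens 2 is d_o2 = 45.5 - (-54.625) = 100.125 cm.
Lens 2: 1/d_i2 = 1/f_2 - 1/d_o2 = 1/29 - 1/(100.125) = 0.02450 cm^-1, so d_i2 = 40.824 cm.
m_2 = -(40.824)/(100.125) = -0.4077.
Total m = m_1 x m_2 = (5.7500)(-0.4077) = -2.3445.

-2.3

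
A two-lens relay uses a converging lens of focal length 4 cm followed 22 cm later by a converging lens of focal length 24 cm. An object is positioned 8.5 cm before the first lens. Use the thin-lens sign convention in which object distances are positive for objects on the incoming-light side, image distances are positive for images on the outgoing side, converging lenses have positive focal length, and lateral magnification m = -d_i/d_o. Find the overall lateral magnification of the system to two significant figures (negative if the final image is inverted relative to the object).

Applying the thin-lens equation to the first lens, 1/4 = 1/8.5 + 1/d_i1, which gives d_i1 = 7.556 cm.
Its lateral magnification is m_1 = -d_i1/d_o1 = -(7.556)/8.5 = -0.8889.
The intermediate image is 7.556 cm to the right of lens 1, so d_o2 = L - d_i1 = 22 - 7.556 = 14.444 cm.
Applying the thin-lens equation again with f_2 = 24 cm and d_o2 = 14.444 cm gives d_i2 = -36.279 cm.
m_2 = -(-36.279)/(14.444) = 2.5116.
The system's lateral magnification is m_1 m_2 = (-0.8889)(2.5116) = -2.2326.

-2.2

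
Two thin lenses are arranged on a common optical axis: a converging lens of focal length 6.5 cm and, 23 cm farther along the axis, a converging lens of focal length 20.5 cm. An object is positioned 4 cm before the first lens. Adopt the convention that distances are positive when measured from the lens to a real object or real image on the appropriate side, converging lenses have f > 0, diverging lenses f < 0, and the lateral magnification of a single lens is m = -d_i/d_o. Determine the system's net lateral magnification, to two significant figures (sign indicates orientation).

Applying the thin-lens equation to the first lens, 1/6.5 = 1/4 + 1/d_i1, which gives d_i1 = -10.400 cm.
Its lateral magnification is m_1 = -d_i1/d_o1 = -(-10.400)/4 = 2.6000.
With d_i1 < 0 the first image is virtual and lies on the object side; the object distance for lens 2 is d_o2 = 23 - (-10.400) = 33.400 cm.
Applying the thin-lens equation again with f_2 = 20.5 cm and d_o2 = 33.400 cm gives d_i2 = 53.078 cm.
m_2 = -(53.078)/(33.400) = -1.5891.
Overall magnification: m = m_1 m_2 = -4.1318.

-4.1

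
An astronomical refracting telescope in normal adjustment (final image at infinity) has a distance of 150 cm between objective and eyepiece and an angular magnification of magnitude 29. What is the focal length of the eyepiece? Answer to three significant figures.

5.00 cm

In normal adjustment the tube length equals f_obj + f_eye and |M| = f_obj/f_eye.
So f_obj = 29 f_eye and 29 f_eye + f_eye = 150 cm, giving f_eye = 150/30 = 5.000 cm and f_obj = 145.000 cm.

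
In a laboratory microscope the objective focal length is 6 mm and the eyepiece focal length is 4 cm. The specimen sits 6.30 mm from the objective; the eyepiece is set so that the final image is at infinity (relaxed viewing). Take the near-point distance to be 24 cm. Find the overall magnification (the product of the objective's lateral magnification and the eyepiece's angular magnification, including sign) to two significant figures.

-120

Convert to cm: f_obj = 6 mm = 0.6 cm; d_o = 6.30 mm = 0.63 cm.
Objective: 1/d_i = 1/f_obj - 1/d_o = 1/0.6 - 1/0.63 = 0.07937 cm^-1, so d_i = 12.600 cm.
m_obj = -d_i/d_o = -12.600/0.63 = -20.000.
Eyepiece angular magnification (image at infinity): M_eye = D/f_e = 24/4 = 6.000.
Overall M = m_obj x M_eye = (-20.000)(6.000) = -120.00.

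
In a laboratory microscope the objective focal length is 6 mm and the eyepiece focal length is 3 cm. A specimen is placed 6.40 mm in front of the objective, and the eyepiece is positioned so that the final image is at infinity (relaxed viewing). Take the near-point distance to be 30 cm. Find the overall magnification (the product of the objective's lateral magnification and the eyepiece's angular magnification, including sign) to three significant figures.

-150

Convert to cm: f_obj = 6 mm = 0.6 cm; d_o = 6.40 mm = 0.64 cm.
Objective: 1/d_i = 1/f_obj - 1/d_o = 1/0.6 - 1/0.64 = 0.10417 cm^-1, so d_i = 9.600 cm.
m_obj = -d_i/d_o = -9.600/0.64 = -15.000.
Eyepiece angular magnification (image at infinity): M_eye = D/f_e = 30/3 = 10.000.
Overall M = m_obj x M_eye = (-15.000)(10.000) = -150.00.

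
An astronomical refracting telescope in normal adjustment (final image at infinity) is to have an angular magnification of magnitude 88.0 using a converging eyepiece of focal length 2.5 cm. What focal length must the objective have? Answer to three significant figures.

220 cm

|M| = f_obj/|f_eye|, so f_obj = |M| x |f_eye| = 88.0 x 2.5 = 220.000 cm.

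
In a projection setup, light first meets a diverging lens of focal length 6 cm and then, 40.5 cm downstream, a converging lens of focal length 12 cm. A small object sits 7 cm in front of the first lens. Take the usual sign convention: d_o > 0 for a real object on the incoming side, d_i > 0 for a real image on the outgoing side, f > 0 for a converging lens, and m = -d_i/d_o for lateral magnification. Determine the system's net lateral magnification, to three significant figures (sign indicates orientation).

Applying the thin-lens equation to the first lens, 1/(-6) = 1/7 + 1/d_i1, which gives d_i1 = -3.231 cm.
Its lateral magnification is m_1 = -d_i1/d_o1 = -(-3.231)/7 = 0.4615.
With d_i1 < 0 the first image is virtual and lies on the object side; the object distance for lens 2 is d_o2 = 40.5 - (-3.231) = 43.731 cm.
Applying the thin-lens equation again with f_2 = 12 cm and d_o2 = 43.731 cm gives d_i2 = 16.538 cm.
m_2 = -(16.538)/(43.731) = -0.3782.
Total m = m_1 x m_2 = (0.4615)(-0.3782) = -0.1745.

-0.175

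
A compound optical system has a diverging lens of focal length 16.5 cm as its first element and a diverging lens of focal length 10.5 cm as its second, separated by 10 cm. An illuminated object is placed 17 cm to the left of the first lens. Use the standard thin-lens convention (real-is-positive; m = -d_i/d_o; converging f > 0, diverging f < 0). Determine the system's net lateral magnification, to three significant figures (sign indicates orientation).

0.179

Applying the thin-lens equation to the first lens, 1/(-16.5) = 1/17 + 1/d_i1, which gives d_i1 = -8.373 cm.
Its lateral magnification is m_1 = -d_i1/d_o1 = -(-8.373)/17 = 0.4925.
With d_i1 < 0 the first image is virtual and lies on the object side; the object distance for lens 2 is d_o2 = 10 - (-8.373) = 18.373 cm.
Applying the thin-lens equation again with f_2 = -10.5 cm and d_o2 = 18.373 cm gives d_i2 = -6.682 cm.
m_2 = -(-6.682)/(18.373) = 0.3637.
The system's lateral magnification is m_1 m_2 = (0.4925)(0.3637) = 0.1791.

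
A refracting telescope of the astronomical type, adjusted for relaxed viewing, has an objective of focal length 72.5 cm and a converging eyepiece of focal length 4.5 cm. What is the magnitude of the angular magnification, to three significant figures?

|M| = f_obj/|f_eye| = 72.5/4.5 = 16.111.

16.1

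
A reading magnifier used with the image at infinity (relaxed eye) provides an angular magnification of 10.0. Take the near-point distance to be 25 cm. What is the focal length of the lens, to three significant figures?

For the image at infinity, M = D/f.
f = D/M = 25/10.0 = 2.500 cm.

2.50 cm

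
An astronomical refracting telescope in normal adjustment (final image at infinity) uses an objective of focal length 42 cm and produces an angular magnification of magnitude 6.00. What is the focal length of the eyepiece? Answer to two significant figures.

7.0 cm

|M| = f_obj/f_eye, so f_eye = f_obj/|M| = 42/6.0 = 7.000 cm.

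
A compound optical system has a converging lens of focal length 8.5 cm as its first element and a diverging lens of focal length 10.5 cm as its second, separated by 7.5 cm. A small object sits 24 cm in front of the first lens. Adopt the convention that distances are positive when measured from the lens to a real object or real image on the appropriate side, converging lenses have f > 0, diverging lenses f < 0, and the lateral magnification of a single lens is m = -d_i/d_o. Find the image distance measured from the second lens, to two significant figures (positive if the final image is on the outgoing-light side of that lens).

12 cm

Lens 1: 1/d_i1 = 1/f_1 - 1/d_o1 = 1/8.5 - 1/24 = 0.07598 cm^-1, so d_i1 = 13.161 cm.
This image would form 13.161 cm past lens 1, i.e. 5.661 cm beyond lens 2, so it is a virtual object for lens 2: d_o2 = 7.5 - 13.161 = -5.661 cm.
Lens 2: 1/d_i2 = 1/f_2 - 1/d_o2 = 1/(-10.5) - 1/(-5.661) = 0.08140 cm^-1, so d_i2 = 12.285 cm.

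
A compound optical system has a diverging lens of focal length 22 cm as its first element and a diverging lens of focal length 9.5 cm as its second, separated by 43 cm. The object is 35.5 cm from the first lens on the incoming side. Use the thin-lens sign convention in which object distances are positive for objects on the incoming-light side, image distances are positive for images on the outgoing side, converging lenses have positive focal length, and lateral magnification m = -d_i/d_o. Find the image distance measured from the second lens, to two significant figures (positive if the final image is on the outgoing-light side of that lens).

First lens: d_i1 = 1/(1/(-22) - 1/35.5) = -13.583 cm.
With d_i1 < 0 the first image is virtual and lies on the object side; the object distance for lens 2 is d_o2 = 43 - (-13.583) = 56.583 cm.
Second lens: d_i2 = 1/(1/(-9.5) - 1/(56.583)) = -8.134 cm.

-8.1 cm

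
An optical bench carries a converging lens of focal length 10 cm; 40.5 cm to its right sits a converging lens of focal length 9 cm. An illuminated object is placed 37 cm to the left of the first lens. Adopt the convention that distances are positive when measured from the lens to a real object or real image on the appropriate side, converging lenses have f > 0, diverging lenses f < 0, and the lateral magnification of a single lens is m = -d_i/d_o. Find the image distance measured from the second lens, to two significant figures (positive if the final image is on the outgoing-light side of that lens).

14 cm

Lens 1: 1/d_i1 = 1/f_1 - 1/d_o1 = 1/10 - 1/37 = 0.07297 cm^-1, so d_i1 = 13.704 cm.
That image sits 26.796 cm in front of the second lens, so d_o2 = 26.796 cm.
Lens 2: 1/d_i2 = 1/f_2 - 1/d_o2 = 1/9 - 1/(26.796) = 0.07379 cm^-1, so d_i2 = 13.552 cm.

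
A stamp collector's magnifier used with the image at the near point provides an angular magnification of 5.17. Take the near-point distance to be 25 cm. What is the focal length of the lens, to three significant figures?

6.00 cm

For the image at the near point, M = 1 + D/f.
f = D/(M - 1) = 25/(5.17 - 1) = 5.995 cm.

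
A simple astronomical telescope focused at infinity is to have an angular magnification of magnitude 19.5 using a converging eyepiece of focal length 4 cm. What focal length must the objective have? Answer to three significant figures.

78.0 cm

|M| = f_obj/|f_eye|, so f_obj = |M| x |f_eye| = 19.5 x 4 = 78.000 cm.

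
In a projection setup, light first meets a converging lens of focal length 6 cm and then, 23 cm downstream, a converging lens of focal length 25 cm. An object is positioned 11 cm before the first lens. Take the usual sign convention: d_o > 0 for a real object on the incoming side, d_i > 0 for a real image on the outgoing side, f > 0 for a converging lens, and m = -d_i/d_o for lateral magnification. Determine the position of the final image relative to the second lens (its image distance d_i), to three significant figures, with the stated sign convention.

-16.1 cm

First lens: d_i1 = 1/(1/6 - 1/11) = 13.200 cm.
Object distance for lens 2: d_o2 = 23 - 13.200 = 9.800 cm.
Second lens: d_i2 = 1/(1/25 - 1/(9.800)) = -16.118 cm.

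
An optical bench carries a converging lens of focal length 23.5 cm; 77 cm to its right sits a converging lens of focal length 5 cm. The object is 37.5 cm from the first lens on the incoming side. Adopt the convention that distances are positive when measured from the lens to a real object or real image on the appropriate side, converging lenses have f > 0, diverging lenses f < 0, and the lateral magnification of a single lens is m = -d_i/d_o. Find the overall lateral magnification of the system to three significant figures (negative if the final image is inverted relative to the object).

Lens 1: 1/d_i1 = 1/f_1 - 1/d_o1 = 1/23.5 - 1/37.5 = 0.01589 cm^-1, so d_i1 = 62.946 cm.
m_1 = -(62.946)/37.5 = -1.6786.
Object distance for lens 2: d_o2 = 77 - 62.946 = 14.054 cm.
Lens 2: 1/d_i2 = 1/f_2 - 1/d_o2 = 1/5 - 1/(14.054) = 0.12884 cm^-1, so d_i2 = 7.761 cm.
m_2 = -(7.761)/(14.054) = -0.5523.
The system's lateral magnification is m_1 m_2 = (-1.6786)(-0.5523) = 0.9270.

0.927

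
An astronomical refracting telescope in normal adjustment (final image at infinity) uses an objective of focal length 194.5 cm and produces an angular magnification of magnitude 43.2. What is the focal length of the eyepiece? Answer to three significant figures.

4.50 cm

|M| = f_obj/f_eye, so f_eye = f_obj/|M| = 194.5/43.2 = 4.502 cm.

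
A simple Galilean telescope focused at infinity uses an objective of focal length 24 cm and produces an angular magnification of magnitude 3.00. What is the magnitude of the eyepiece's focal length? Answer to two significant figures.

8.0 cm

|M| = f_obj/|f_eye|, so |f_eye| = f_obj/|M| = 24/3.0 = 8.000 cm.
(The eyepiece is diverging, so its signed focal length is -8.000 cm.)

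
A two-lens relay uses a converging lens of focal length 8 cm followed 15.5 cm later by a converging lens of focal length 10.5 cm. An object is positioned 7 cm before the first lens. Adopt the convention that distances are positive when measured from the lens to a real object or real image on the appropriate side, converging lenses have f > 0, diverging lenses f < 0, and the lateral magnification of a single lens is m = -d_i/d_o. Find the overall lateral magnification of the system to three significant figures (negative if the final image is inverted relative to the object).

-1.38

First lens: d_i1 = 1/(1/8 - 1/7) = -56.000 cm.
m_1 = -(-56.000)/7 = 8.0000.
The intermediate image is virtual, 56.000 cm to the left of lens 1, so d_o2 = L - d_i1 = 15.5 - (-56.000) = 71.500 cm.
Second lens: d_i2 = 1/(1/10.5 - 1/(71.500)) = 12.307 cm.
m_2 = -(12.307)/(71.500) = -0.1721.
The system's lateral magnification is m_1 m_2 = (8.0000)(-0.1721) = -1.3770.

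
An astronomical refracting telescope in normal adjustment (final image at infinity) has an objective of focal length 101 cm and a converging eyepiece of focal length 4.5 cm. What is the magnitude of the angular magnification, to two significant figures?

|M| = f_obj/|f_eye| = 101/4.5 = 22.444.

22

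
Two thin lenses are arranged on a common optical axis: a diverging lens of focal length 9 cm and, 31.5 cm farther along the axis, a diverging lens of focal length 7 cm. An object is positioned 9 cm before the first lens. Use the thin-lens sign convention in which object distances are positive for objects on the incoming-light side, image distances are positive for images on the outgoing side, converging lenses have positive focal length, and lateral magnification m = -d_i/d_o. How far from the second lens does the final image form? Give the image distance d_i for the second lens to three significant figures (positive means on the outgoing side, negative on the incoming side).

Applying the thin-lens equation to the first lens, 1/(-9) = 1/9 + 1/d_i1, which gives d_i1 = -4.500 cm.
With d_i1 < 0 the first image is virtual and lies on the object side; the object distance for lens 2 is d_o2 = 31.5 - (-4.500) = 36.000 cm.
Applying the thin-lens equation again with f_2 = -7 cm and d_o2 = 36.000 cm gives d_i2 = -5.860 cm.

-5.86 cm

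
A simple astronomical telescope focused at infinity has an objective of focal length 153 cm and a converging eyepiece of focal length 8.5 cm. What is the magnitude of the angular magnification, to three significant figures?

18.0

|M| = f_obj/|f_eye| = 153/8.5 = 18.000.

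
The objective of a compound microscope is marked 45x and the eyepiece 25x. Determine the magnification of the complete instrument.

The overall magnification of a compound microscope is the product of the objective and eyepiece magnifications:
M = M_obj x M_eye = 45 x 25 = 1125.

1125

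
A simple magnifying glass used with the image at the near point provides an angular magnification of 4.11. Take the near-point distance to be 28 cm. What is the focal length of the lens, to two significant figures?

9.0 cm

For the image at the near point, M = 1 + D/f.
f = D/(M - 1) = 28/(4.11 - 1) = 9.003 cm.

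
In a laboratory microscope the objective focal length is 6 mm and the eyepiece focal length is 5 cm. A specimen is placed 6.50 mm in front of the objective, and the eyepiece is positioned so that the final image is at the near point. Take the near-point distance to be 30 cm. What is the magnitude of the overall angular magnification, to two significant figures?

Convert to cm: f_obj = 6 mm = 0.6 cm; d_o = 6.50 mm = 0.65 cm.
Objective: 1/d_i = 1/f_obj - 1/d_o = 1/0.6 - 1/0.65 = 0.12821 cm^-1, so d_i = 7.800 cm.
m_obj = -d_i/d_o = -7.800/0.65 = -12.000.
Eyepiece angular magnification (image at near point): M_eye = 1 + D/f_e = 1 + 30/5 = 7.000.
Overall M = m_obj x M_eye = (-12.000)(7.000) = -84.00.
|M| = 84.00.

84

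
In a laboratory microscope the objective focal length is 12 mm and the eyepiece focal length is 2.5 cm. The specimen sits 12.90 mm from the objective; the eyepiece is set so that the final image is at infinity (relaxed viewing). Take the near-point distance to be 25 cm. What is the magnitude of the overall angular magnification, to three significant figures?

133

Convert to cm: f_obj = 12 mm = 1.2 cm; d_o = 12.90 mm = 1.29 cm.
Objective: 1/d_i = 1/f_obj - 1/d_o = 1/1.2 - 1/1.29 = 0.05814 cm^-1, so d_i = 17.200 cm.
m_obj = -d_i/d_o = -17.200/1.29 = -13.333.
Eyepiece angular magnification (image at infinity): M_eye = D/f_e = 25/2.5 = 10.000.
Overall M = m_obj x M_eye = (-13.333)(10.000) = -133.33.
|M| = 133.33.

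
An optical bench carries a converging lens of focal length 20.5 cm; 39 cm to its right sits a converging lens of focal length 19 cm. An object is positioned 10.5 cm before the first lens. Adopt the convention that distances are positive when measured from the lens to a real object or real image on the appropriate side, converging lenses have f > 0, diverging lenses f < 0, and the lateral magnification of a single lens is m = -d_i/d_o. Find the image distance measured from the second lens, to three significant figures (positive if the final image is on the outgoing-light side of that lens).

Lens 1: 1/d_i1 = 1/f_1 - 1/d_o1 = 1/20.5 - 1/10.5 = -0.04646 cm^-1, so d_i1 = -21.525 cm.
With d_i1 < 0 the first image is virtual and lies on the object side; the object distance for lens 2 is d_o2 = 39 - (-21.525) = 60.525 cm.
Lens 2: 1/d_i2 = 1/f_2 - 1/d_o2 = 1/19 - 1/(60.525) = 0.03611 cm^-1, so d_i2 = 27.694 cm.

27.7 cm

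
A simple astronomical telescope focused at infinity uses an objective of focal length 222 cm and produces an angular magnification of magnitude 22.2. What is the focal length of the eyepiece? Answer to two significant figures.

10 cm

|M| = f_obj/f_eye, so f_eye = f_obj/|M| = 222/22.2 = 10.000 cm.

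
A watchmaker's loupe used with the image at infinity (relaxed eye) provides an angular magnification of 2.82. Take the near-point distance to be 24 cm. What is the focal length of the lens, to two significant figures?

For the image at infinity, M = D/f.
f = D/M = 24/2.82 = 8.511 cm.

8.5 cm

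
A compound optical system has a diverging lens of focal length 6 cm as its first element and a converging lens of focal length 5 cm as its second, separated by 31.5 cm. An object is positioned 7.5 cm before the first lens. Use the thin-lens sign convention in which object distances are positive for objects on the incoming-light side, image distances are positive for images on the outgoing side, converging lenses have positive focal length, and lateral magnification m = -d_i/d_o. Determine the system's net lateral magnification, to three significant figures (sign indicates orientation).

-0.0745

Lens 1: 1/d_i1 = 1/f_1 - 1/d_o1 = 1/(-6) - 1/7.5 = -0.30000 cm^-1, so d_i1 = -3.333 cm.
m_1 = -(-3.333)/7.5 = 0.4444.
The intermediate image is virtual, 3.333 cm to the left of lens 1, so d_o2 = L - d_i1 = 31.5 - (-3.333) = 34.833 cm.
Lens 2: 1/d_i2 = 1/f_2 - 1/d_o2 = 1/5 - 1/(34.833) = 0.17129 cm^-1, so d_i2 = 5.838 cm.
m_2 = -(5.838)/(34.833) = -0.1676.
The system's lateral magnification is m_1 m_2 = (0.4444)(-0.1676) = -0.0745.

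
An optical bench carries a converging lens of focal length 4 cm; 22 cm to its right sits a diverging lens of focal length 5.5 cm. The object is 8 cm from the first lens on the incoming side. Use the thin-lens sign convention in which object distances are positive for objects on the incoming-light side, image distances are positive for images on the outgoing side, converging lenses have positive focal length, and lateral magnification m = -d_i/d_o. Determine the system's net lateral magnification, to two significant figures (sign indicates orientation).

Applying the thin-lens equation to the first lens, 1/4 = 1/8 + 1/d_i1, which gives d_i1 = 8.000 cm.
Its lateral magnification is m_1 = -d_i1/d_o1 = -(8.000)/8 = -1.0000.
The intermediate image is 8.000 cm to the right of lens 1, so d_o2 = L - d_i1 = 22 - 8.000 = 14.000 cm.
Applying the thin-lens equation again with f_2 = -5.5 cm and d_o2 = 14.000 cm gives d_i2 = -3.949 cm.
m_2 = -(-3.949)/(14.000) = 0.2821.
Total m = m_1 x m_2 = (-1.0000)(0.2821) = -0.2821.

-0.28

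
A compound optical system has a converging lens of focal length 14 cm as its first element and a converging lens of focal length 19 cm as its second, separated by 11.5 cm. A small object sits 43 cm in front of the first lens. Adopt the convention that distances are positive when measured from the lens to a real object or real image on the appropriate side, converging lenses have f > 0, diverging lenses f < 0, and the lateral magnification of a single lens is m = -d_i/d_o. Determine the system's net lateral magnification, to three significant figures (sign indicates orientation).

-0.325

First lens: d_i1 = 1/(1/14 - 1/43) = 20.759 cm.
m_1 = -(20.759)/43 = -0.4828.
This image would form 20.759 cm past lens 1, i.e. 9.259 cm beyond lens 2, so it is a virtual object for lens 2: d_o2 = 11.5 - 20.759 = -9.259 cm.
Second lens: d_i2 = 1/(1/19 - 1/(-9.259)) = 6.225 cm.
m_2 = -(6.225)/(-9.259) = 0.6724.
Total m = m_1 x m_2 = (-0.4828)(0.6724) = -0.3246.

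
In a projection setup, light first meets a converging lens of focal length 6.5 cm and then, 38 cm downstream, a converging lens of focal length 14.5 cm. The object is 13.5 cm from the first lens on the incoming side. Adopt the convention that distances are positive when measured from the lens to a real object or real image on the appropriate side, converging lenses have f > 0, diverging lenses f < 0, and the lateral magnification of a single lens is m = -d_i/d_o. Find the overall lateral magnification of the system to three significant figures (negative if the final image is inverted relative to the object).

1.23

Lens 1: 1/d_i1 = 1/f_1 - 1/d_o1 = 1/6.5 - 1/13.5 = 0.07977 cm^-1, so d_i1 = 12.536 cm.
m_1 = -(12.536)/13.5 = -0.9286.
That image sits 25.464 cm in front of the second lens, so d_o2 = 25.464 cm.
Lens 2: 1/d_i2 = 1/f_2 - 1/d_o2 = 1/14.5 - 1/(25.464) = 0.02969 cm^-1, so d_i2 = 33.676 cm.
m_2 = -(33.676)/(25.464) = -1.3225.
Overall magnification: m = m_1 m_2 = 1.2280.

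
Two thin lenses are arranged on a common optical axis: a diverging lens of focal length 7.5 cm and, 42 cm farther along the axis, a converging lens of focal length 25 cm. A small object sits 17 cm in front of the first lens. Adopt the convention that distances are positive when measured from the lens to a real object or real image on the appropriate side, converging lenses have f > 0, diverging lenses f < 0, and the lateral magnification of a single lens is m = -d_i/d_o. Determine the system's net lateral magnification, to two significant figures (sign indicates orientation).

-0.34

First lens: d_i1 = 1/(1/(-7.5) - 1/17) = -5.204 cm.
m_1 = -(-5.204)/17 = 0.3061.
The intermediate image is virtual, 5.204 cm to the left of lens 1, so d_o2 = L - d_i1 = 42 - (-5.204) = 47.204 cm.
Second lens: d_i2 = 1/(1/25 - 1/(47.204)) = 53.148 cm.
m_2 = -(53.148)/(47.204) = -1.1259.
Overall magnification: m = m_1 m_2 = -0.3447.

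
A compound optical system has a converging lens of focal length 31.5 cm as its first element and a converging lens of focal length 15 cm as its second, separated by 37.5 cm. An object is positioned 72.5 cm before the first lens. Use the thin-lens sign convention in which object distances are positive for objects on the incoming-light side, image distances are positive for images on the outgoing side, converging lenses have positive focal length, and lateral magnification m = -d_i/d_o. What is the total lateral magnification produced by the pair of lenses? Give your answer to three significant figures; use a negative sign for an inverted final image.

First lens: d_i1 = 1/(1/31.5 - 1/72.5) = 55.701 cm.
m_1 = -(55.701)/72.5 = -0.7683.
Since 55.701 cm > 37.5 cm, the first image lies past the second lens and serves as a virtual object: d_o2 = L - d_i1 = -18.201 cm.
Second lens: d_i2 = 1/(1/15 - 1/(-18.201)) = 8.223 cm.
m_2 = -(8.223)/(-18.201) = 0.4518.
Total m = m_1 x m_2 = (-0.7683)(0.4518) = -0.3471.

-0.347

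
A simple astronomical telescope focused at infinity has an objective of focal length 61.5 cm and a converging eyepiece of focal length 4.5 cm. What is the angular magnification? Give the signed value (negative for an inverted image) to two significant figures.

-14

M = -f_obj/f_eye = -61.5/(4.5) = -13.667.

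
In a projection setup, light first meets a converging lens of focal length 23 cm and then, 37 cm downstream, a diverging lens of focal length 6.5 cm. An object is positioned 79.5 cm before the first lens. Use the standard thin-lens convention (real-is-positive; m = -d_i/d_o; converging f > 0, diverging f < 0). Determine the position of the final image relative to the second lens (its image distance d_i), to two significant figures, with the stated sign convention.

-2.7 cm

Applying the thin-lens equation to the first lens, 1/23 = 1/79.5 + 1/d_i1, which gives d_i1 = 32.363 cm.
That image sits 4.637 cm in front of the second lens, so d_o2 = 4.637 cm.
Applying the thin-lens equation again with f_2 = -6.5 cm and d_o2 = 4.637 cm gives d_i2 = -2.706 cm.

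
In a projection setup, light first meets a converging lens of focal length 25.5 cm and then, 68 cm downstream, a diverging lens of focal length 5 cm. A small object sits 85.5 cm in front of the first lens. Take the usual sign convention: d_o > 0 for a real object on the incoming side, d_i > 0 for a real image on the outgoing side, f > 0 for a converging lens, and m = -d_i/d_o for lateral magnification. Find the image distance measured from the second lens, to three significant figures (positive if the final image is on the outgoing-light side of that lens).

-4.32 cm

First lens: d_i1 = 1/(1/25.5 - 1/85.5) = 36.337 cm.
The intermediate image is 36.337 cm to the right of lens 1, so d_o2 = L - d_i1 = 68 - 36.337 = 31.663 cm.
Second lens: d_i2 = 1/(1/(-5) - 1/(31.663)) = -4.318 cm.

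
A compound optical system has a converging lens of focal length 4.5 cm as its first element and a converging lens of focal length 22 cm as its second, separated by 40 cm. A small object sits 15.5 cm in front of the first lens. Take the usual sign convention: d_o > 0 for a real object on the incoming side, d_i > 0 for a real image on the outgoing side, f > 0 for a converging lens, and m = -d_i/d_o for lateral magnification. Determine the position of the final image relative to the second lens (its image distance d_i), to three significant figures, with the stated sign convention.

Lens 1: 1/d_i1 = 1/f_1 - 1/d_o1 = 1/4.5 - 1/15.5 = 0.15771 cm^-1, so d_i1 = 6.341 cm.
That image sits 33.659 cm in front of the second lens, so d_o2 = 33.659 cm.
Lens 2: 1/d_i2 = 1/f_2 - 1/d_o2 = 1/22 - 1/(33.659) = 0.01574 cm^-1, so d_i2 = 63.513 cm.

63.5 cm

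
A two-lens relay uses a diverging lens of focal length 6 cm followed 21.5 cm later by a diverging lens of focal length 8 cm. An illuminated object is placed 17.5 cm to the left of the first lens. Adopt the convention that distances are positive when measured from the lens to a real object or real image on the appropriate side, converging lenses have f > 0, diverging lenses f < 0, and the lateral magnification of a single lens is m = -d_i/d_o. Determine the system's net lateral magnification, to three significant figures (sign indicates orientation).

First lens: d_i1 = 1/(1/(-6) - 1/17.5) = -4.468 cm.
m_1 = -(-4.468)/17.5 = 0.2553.
The intermediate image is virtual, 4.468 cm to the left of lens 1, so d_o2 = L - d_i1 = 21.5 - (-4.468) = 25.968 cm.
Second lens: d_i2 = 1/(1/(-8) - 1/(25.968)) = -6.116 cm.
m_2 = -(-6.116)/(25.968) = 0.2355.
Overall magnification: m = m_1 m_2 = 0.0601.

0.0601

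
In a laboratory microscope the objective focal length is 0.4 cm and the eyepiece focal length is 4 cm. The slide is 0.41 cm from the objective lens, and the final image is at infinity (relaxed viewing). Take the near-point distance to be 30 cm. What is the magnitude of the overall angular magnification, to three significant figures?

300

Objective: 1/d_i = 1/f_obj - 1/d_o = 1/0.4 - 1/0.41 = 0.06098 cm^-1, so d_i = 16.400 cm.
m_obj = -d_i/d_o = -16.400/0.41 = -40.000.
Eyepiece angular magnification (image at infinity): M_eye = D/f_e = 30/4 = 7.500.
Overall M = m_obj x M_eye = (-40.000)(7.500) = -300.00.
|M| = 300.00.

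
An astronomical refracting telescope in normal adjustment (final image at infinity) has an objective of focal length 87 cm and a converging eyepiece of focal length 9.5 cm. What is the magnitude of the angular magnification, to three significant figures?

9.16

|M| = f_obj/|f_eye| = 87/9.5 = 9.158.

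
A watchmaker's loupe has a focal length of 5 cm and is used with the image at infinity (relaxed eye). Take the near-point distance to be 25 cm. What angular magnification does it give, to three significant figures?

5.00

M = D/f = 25/5 = 5.000.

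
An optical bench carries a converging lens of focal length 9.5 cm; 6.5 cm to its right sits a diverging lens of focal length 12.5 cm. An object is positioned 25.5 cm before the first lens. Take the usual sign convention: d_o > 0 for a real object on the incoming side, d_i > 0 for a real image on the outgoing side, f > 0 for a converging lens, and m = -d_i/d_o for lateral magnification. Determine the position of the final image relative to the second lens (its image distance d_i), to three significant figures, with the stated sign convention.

28.0 cm

Applying the thin-lens equation to the first lens, 1/9.5 = 1/25.5 + 1/d_i1, which gives d_i1 = 15.141 cm.
This image would form 15.141 cm past lens 1, i.e. 8.641 cm beyond lens 2, so it is a virtual object for lens 2: d_o2 = 6.5 - 15.141 = -8.641 cm.
Applying the thin-lens equation again with f_2 = -12.5 cm and d_o2 = -8.641 cm gives d_i2 = 27.986 cm.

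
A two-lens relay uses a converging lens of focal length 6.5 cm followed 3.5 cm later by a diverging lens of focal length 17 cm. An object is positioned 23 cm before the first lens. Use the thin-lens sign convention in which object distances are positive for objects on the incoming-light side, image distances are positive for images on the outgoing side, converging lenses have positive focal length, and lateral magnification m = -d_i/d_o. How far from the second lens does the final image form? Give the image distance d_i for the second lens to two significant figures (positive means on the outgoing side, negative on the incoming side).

8.3 cm

Lens 1: 1/d_i1 = 1/f_1 - 1/d_o1 = 1/6.5 - 1/23 = 0.11037 cm^-1, so d_i1 = 9.061 cm.
Since 9.061 cm > 3.5 cm, the first image lies past the second lens and serves as a virtual object: d_o2 = L - d_i1 = -5.561 cm.
Lens 2: 1/d_i2 = 1/f_2 - 1/d_o2 = 1/(-17) - 1/(-5.561) = 0.12101 cm^-1, so d_i2 = 8.264 cm.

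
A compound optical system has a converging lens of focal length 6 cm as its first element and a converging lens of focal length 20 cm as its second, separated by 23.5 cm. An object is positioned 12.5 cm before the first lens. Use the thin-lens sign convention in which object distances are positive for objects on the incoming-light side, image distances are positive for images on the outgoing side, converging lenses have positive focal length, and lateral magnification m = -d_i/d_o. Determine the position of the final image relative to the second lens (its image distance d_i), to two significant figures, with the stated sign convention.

First lens: d_i1 = 1/(1/6 - 1/12.5) = 11.538 cm.
The intermediate image is 11.538 cm to the right of lens 1, so d_o2 = L - d_i1 = 23.5 - 11.538 = 11.962 cm.
Second lens: d_i2 = 1/(1/20 - 1/(11.962)) = -29.761 cm.

-30 cm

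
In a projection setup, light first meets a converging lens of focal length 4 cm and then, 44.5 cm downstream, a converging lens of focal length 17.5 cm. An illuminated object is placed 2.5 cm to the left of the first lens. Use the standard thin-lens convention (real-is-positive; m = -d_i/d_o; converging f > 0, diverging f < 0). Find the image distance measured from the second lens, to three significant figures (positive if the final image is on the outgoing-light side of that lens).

26.6 cm

First lens: d_i1 = 1/(1/4 - 1/2.5) = -6.667 cm.
With d_i1 < 0 the first image is virtual and lies on the object side; the object distance for lens 2 is d_o2 = 44.5 - (-6.667) = 51.167 cm.
Second lens: d_i2 = 1/(1/17.5 - 1/(51.167)) = 26.597 cm.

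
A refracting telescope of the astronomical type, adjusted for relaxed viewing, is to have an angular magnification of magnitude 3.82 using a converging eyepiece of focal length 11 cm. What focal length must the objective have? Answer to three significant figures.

42.0 cm

|M| = f_obj/|f_eye|, so f_obj = |M| x |f_eye| = 3.82 x 11 = 42.020 cm.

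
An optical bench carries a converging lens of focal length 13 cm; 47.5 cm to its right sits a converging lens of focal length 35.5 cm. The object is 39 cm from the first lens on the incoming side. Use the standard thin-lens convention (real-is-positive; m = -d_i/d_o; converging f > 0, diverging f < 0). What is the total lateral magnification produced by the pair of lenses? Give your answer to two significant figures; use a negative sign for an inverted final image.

-2.4

First lens: d_i1 = 1/(1/13 - 1/39) = 19.500 cm.
m_1 = -(19.500)/39 = -0.5000.
The intermediate image is 19.500 cm to the right of lens 1, so d_o2 = L - d_i1 = 47.5 - 19.500 = 28.000 cm.
Second lens: d_i2 = 1/(1/35.5 - 1/(28.000)) = -132.533 cm.
m_2 = -(-132.533)/(28.000) = 4.7333.
The system's lateral magnification is m_1 m_2 = (-0.5000)(4.7333) = -2.3667.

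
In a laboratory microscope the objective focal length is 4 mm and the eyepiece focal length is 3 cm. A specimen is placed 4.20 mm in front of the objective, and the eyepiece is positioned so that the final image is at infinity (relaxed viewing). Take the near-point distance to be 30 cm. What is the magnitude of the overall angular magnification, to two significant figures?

Convert to cm: f_obj = 4 mm = 0.4 cm; d_o = 4.20 mm = 0.42 cm.
Objective: 1/d_i = 1/f_obj - 1/d_o = 1/0.4 - 1/0.42 = 0.11905 cm^-1, so d_i = 8.400 cm.
m_obj = -d_i/d_o = -8.400/0.42 = -20.000.
Eyepiece angular magnification (image at infinity): M_eye = D/f_e = 30/3 = 10.000.
Overall M = m_obj x M_eye = (-20.000)(10.000) = -200.00.
|M| = 200.00.

200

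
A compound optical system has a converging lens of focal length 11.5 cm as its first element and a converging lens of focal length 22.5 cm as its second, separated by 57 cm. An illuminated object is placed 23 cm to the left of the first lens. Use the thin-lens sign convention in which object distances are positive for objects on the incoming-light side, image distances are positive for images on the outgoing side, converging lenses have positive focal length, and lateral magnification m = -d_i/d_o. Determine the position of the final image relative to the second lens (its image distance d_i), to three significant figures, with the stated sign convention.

66.5 cm

First lens: d_i1 = 1/(1/11.5 - 1/23) = 23.000 cm.
The intermediate image is 23.000 cm to the right of lens 1, so d_o2 = L - d_i1 = 57 - 23.000 = 34.000 cm.
Second lens: d_i2 = 1/(1/22.5 - 1/(34.000)) = 66.522 cm.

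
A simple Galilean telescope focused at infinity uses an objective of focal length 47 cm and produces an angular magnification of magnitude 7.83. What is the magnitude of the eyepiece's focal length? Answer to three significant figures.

|M| = f_obj/|f_eye|, so |f_eye| = f_obj/|M| = 47/7.83 = 6.003 cm.
(The eyepiece is diverging, so its signed focal length is -6.003 cm.)

6.00 cm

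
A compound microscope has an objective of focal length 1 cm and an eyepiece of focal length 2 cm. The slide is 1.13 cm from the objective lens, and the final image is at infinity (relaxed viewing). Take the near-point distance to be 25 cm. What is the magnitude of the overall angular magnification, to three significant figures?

Objective: 1/d_i = 1/f_obj - 1/d_o = 1/1 - 1/1.13 = 0.11504 cm^-1, so d_i = 8.692 cm.
m_obj = -d_i/d_o = -8.692/1.13 = -7.692.
Eyepiece angular magnification (image at infinity): M_eye = D/f_e = 25/2 = 12.500.
Overall M = m_obj x M_eye = (-7.692)(12.500) = -96.15.
|M| = 96.15.

96.2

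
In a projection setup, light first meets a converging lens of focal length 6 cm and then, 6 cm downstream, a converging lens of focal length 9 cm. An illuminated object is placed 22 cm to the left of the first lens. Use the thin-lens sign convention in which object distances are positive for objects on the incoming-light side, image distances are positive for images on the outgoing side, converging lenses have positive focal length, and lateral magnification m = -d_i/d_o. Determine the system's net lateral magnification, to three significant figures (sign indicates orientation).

Lens 1: 1/d_i1 = 1/f_1 - 1/d_o1 = 1/6 - 1/22 = 0.12121 cm^-1, so d_i1 = 8.250 cm.
m_1 = -(8.250)/22 = -0.3750.
This image would form 8.250 cm past lens 1, i.e. 2.250 cm beyond lens 2, so it is a virtual object for lens 2: d_o2 = 6 - 8.250 = -2.250 cm.
Lens 2: 1/d_i2 = 1/f_2 - 1/d_o2 = 1/9 - 1/(-2.250) = 0.55556 cm^-1, so d_i2 = 1.800 cm.
m_2 = -(1.800)/(-2.250) = 0.8000.
Total m = m_1 x m_2 = (-0.3750)(0.8000) = -0.3000.

-0.300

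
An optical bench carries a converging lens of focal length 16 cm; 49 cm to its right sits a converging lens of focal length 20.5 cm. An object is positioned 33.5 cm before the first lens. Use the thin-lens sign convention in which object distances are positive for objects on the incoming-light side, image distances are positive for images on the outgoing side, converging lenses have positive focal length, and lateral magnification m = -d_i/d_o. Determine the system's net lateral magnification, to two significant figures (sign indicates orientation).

-8.8

First lens: d_i1 = 1/(1/16 - 1/33.5) = 30.629 cm.
m_1 = -(30.629)/33.5 = -0.9143.
The intermediate image is 30.629 cm to the right of lens 1, so d_o2 = L - d_i1 = 49 - 30.629 = 18.371 cm.
Second lens: d_i2 = 1/(1/20.5 - 1/(18.371)) = -176.933 cm.
m_2 = -(-176.933)/(18.371) = 9.6309.
Overall magnification: m = m_1 m_2 = -8.8054.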